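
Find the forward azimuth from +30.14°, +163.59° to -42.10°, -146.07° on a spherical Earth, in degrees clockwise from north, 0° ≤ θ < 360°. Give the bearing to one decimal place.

145.1°

Δλ = -146.07 − 163.59 = -309.66°; wrapped into (−180°, 180°]: 50.34°.
θ = atan2( sin Δλ · cos φ₂ , cos φ₁ · sin φ₂ − sin φ₁ · cos φ₂ · cos Δλ )
  = atan2(0.57121, -0.81756) = 145.059° → normalised to [0°, 360°): 145.059°.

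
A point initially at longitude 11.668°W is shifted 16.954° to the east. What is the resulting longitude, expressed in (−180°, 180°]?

Start at -11.668°; shift +16.954° → +5.286°.
+5.286° already lies in (−180°, 180°].

5.286°E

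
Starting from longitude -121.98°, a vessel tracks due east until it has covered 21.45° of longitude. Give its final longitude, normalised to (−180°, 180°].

Start at -121.98°; shift +21.45° → -100.53°.
-100.53° already lies in (−180°, 180°].

-100.53°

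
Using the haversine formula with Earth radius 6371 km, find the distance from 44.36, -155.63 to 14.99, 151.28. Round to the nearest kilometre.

Δλ = 151.28 − -155.63 = 306.91°; wrapped into (−180°, 180°]: -53.09°.
Δφ = 14.99 − 44.36 = -29.37°.
a = sin²(Δφ/2) + cos φ₁ · cos φ₂ · sin²(Δλ/2) = 0.202198.
c = 2·atan2(√a, √(1−a)) = 0.93278 rad → d = 6371·c ≈ 5942.73 km.

5943 km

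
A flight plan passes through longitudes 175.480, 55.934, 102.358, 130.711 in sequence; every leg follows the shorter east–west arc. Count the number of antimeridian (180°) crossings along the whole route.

Leg 1: +175.480° → +55.934°, shortest Δλ = -119.546° (west) — does not cross 180°.
Leg 2: +55.934° → +102.358°, shortest Δλ = 46.424° (east) — does not cross 180°.
Leg 3: +102.358° → +130.711°, shortest Δλ = 28.353° (east) — does not cross 180°.
Total crossings: 0.

0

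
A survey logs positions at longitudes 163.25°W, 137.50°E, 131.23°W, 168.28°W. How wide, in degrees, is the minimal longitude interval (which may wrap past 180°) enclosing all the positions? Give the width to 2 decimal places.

91.27°

Sort the longitudes: -168.28°, -163.25°, -131.23°, +137.50°.
Eastward gaps between consecutive values (wrapping around): 5.03°, 32.02°, 268.73°, 54.22°.
Largest gap = 268.73° ⇒ minimal covering band is its complement: 360° − 268.73° = 91.27°.
Band runs from +137.50° eastward to -131.23°, crossing the antimeridian.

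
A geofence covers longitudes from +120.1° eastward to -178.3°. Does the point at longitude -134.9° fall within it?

Band width going east from +120.1° to -178.3°: ((-178.3 − 120.1) mod 360) = 61.6°.
Offset of -134.9° east of the west edge: ((-134.9 − 120.1) mod 360) = 105.0°.
105.0° > 61.6° ⇒ outside.

No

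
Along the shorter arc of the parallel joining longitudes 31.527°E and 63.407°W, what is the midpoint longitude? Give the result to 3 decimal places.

15.940°W

Signed shortest Δλ from +31.527° to -63.407° is -94.934°.
Midpoint longitude = +31.527° + (-94.934°)/2 = +31.527° − 47.467° = -15.940°.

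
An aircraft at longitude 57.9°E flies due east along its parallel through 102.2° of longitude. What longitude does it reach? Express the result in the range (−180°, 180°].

160.1°E

Start at +57.9°; shift +102.2° → +160.1°.
+160.1° already lies in (−180°, 180°].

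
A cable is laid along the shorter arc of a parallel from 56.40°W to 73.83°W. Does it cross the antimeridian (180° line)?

No

Signed shortest Δλ = ((-73.83 − -56.40 + 180) mod 360) − 180 = -17.43°.
Going west by 17.43° from -56.40° reaches -73.83° without touching 180°.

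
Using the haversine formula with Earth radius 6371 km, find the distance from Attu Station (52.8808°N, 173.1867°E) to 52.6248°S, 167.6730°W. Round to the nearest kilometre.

Δλ = -167.6730 − 173.1867 = -340.8597°; wrapped into (−180°, 180°]: 19.1403°.
Δφ = -52.6248 − 52.8808 = -105.5056°.
a = sin²(Δφ/2) + cos φ₁ · cos φ₂ · sin²(Δλ/2) = 0.643792.
c = 2·atan2(√a, √(1−a)) = 1.86250 rad → d = 6371·c ≈ 11865.98 km.

11866 km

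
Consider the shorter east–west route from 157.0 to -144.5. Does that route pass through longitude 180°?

Naïve |-144.5 − 157.0| = 301.5° > 180°, so the shorter arc goes the other way round — across 180°.
Signed shortest Δλ = ((-144.5 − 157.0 + 180) mod 360) − 180 = 58.5°.
Going east by 58.5° from +157.0° passes through 180° before reaching -144.5°.

Yes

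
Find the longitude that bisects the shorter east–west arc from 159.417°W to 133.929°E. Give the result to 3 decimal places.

167.256°E

Signed shortest Δλ from -159.417° to +133.929° is -66.654°.
Midpoint longitude = -159.417° + (-66.654°)/2 = -159.417° − 33.327° = -192.744°.
Normalise into (−180°, 180°]: +167.256°.
(The naïve average (-159.417 + +133.929)/2 = -12.744° is on the wrong side of the globe.)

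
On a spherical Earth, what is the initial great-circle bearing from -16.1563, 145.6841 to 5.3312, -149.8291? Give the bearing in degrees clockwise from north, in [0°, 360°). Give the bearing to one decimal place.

76.9°

Δλ = -149.8291 − 145.6841 = -295.5132°; wrapped into (−180°, 180°]: 64.4868°.
θ = atan2( sin Δλ · cos φ₂ , cos φ₁ · sin φ₂ − sin φ₁ · cos φ₂ · cos Δλ )
  = atan2(0.89858, 0.20858) = 76.932° → normalised to [0°, 360°): 76.932°.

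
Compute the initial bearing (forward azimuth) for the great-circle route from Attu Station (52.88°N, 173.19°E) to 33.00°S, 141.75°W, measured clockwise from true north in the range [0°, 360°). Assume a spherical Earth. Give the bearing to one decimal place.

143.5°

Δλ = -141.75 − 173.19 = -314.94°; wrapped into (−180°, 180°]: 45.06°.
θ = atan2( sin Δλ · cos φ₂ , cos φ₁ · sin φ₂ − sin φ₁ · cos φ₂ · cos Δλ )
  = atan2(0.59365, -0.80105) = 143.458° → normalised to [0°, 360°): 143.458°.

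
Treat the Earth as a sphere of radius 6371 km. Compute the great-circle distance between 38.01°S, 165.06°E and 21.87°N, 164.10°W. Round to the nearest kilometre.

7397 km

Δλ = -164.10 − 165.06 = -329.16°; wrapped into (−180°, 180°]: 30.84°.
Δφ = 21.87 − -38.01 = 59.88°.
a = sin²(Δφ/2) + cos φ₁ · cos φ₂ · sin²(Δλ/2) = 0.300789.
c = 2·atan2(√a, √(1−a)) = 1.16100 rad → d = 6371·c ≈ 7396.73 km.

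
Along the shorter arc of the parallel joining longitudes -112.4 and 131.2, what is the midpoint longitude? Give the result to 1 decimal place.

-170.6°

Signed shortest Δλ from -112.4° to +131.2° is -116.4°.
Midpoint longitude = -112.4° + (-116.4°)/2 = -112.4° − 58.2° = -170.6°.
(The naïve average (-112.4 + +131.2)/2 = 9.4° is on the wrong side of the globe.)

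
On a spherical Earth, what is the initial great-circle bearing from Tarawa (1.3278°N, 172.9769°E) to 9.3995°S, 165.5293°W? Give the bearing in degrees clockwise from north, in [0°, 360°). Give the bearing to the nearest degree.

Δλ = -165.5293 − 172.9769 = -338.5062°; wrapped into (−180°, 180°]: 21.4938°.
θ = atan2( sin Δλ · cos φ₂ , cos φ₁ · sin φ₂ − sin φ₁ · cos φ₂ · cos Δλ )
  = atan2(0.36148, -0.18454) = 117.045° → normalised to [0°, 360°): 117.045°.

117°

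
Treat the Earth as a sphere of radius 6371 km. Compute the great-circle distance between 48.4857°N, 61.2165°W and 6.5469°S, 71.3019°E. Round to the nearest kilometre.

Δλ = 71.3019 − -61.2165 = 132.5184°.
Δφ = -6.5469 − 48.4857 = -55.0326°.
a = sin²(Δφ/2) + cos φ₁ · cos φ₂ · sin²(Δλ/2) = 0.765198.
c = 2·atan2(√a, √(1−a)) = 2.12986 rad → d = 6371·c ≈ 13569.36 km.

13569 km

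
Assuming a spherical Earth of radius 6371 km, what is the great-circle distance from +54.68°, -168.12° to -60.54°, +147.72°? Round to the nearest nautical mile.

Δλ = 147.72 − -168.12 = 315.84°; wrapped into (−180°, 180°]: -44.16°.
Δφ = -60.54 − 54.68 = -115.22°.
a = sin²(Δφ/2) + cos φ₁ · cos φ₂ · sin²(Δλ/2) = 0.753225.
c = 2·atan2(√a, √(1−a)) = 2.10186 rad → d = 6371·c ≈ 13390.95 km ≈ 7230.53 nmi.

7231 nmi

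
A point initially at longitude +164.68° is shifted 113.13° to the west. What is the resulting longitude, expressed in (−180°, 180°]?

+51.55°

Start at +164.68°; shift −113.13° → +51.55°.
+51.55° already lies in (−180°, 180°].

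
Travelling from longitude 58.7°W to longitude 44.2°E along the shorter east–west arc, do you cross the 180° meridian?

No

Signed shortest Δλ = ((44.2 − -58.7 + 180) mod 360) − 180 = 102.9°.
Going east by 102.9° from -58.7° reaches +44.2° without touching 180°.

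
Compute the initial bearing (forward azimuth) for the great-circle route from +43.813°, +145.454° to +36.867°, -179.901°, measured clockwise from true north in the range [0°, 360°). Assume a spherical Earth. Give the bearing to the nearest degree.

93°

Δλ = -179.901 − 145.454 = -325.355°; wrapped into (−180°, 180°]: 34.645°.
θ = atan2( sin Δλ · cos φ₂ , cos φ₁ · sin φ₂ − sin φ₁ · cos φ₂ · cos Δλ )
  = atan2(0.45481, -0.02273) = 92.861° → normalised to [0°, 360°): 92.861°.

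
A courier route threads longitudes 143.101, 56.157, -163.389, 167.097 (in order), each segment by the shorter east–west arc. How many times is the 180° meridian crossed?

Leg 1: +143.101° → +56.157°, shortest Δλ = -86.944° (west) — does not cross 180°.
Leg 2: +56.157° → -163.389°, shortest Δλ = 140.454° (east) — crosses 180°.
Leg 3: -163.389° → +167.097°, shortest Δλ = -29.514° (west) — crosses 180°.
Total crossings: 2.

2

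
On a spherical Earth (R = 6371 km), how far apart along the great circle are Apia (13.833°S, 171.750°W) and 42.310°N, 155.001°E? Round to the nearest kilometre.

Δλ = 155.001 − -171.750 = 326.751°; wrapped into (−180°, 180°]: -33.249°.
Δφ = 42.310 − -13.833 = 56.143°.
a = sin²(Δφ/2) + cos φ₁ · cos φ₂ · sin²(Δλ/2) = 0.280214.
c = 2·atan2(√a, √(1−a)) = 1.11567 rad → d = 6371·c ≈ 7107.96 km.

7108 km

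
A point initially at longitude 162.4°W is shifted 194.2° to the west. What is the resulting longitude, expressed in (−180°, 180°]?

Start at -162.4°; shift −194.2° → -356.6°.
-356.6° lies outside (−180°, 180°]; add 360° → +3.4°.

3.4°E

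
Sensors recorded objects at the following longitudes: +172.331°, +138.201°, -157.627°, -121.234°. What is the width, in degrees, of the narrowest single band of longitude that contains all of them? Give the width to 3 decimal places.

100.565°

Sort the longitudes: -157.627°, -121.234°, +138.201°, +172.331°.
Eastward gaps between consecutive values (wrapping around): 36.393°, 259.435°, 34.130°, 30.042°.
Largest gap = 259.435° ⇒ minimal covering band is its complement: 360° − 259.435° = 100.565°.
Band runs from +138.201° eastward to -121.234°, crossing the antimeridian.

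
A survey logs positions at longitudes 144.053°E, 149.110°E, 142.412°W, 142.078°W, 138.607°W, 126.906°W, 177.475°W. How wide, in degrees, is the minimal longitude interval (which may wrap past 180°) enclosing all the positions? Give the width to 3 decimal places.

89.041°

Sort the longitudes: -177.475°, -142.412°, -142.078°, -138.607°, -126.906°, +144.053°, +149.110°.
Eastward gaps between consecutive values (wrapping around): 35.063°, 0.334°, 3.471°, 11.701°, 270.959°, 5.057°, 33.415°.
Largest gap = 270.959° ⇒ minimal covering band is its complement: 360° − 270.959° = 89.041°.
Band runs from +144.053° eastward to -126.906°, crossing the antimeridian.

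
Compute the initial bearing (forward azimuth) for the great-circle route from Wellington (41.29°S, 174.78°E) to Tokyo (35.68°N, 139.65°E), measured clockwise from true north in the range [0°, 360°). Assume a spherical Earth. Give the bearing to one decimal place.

331.9°

Δλ = 139.65 − 174.78 = -35.13°.
θ = atan2( sin Δλ · cos φ₂ , cos φ₁ · sin φ₂ − sin φ₁ · cos φ₂ · cos Δλ )
  = atan2(-0.46742, 0.87662) = -28.067° → normalised to [0°, 360°): 331.933°.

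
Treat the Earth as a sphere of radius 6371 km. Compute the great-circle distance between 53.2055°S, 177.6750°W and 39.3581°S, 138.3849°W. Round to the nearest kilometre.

Δλ = -138.3849 − -177.6750 = 39.2901°.
Δφ = -39.3581 − -53.2055 = 13.8474°.
a = sin²(Δφ/2) + cos φ₁ · cos φ₂ · sin²(Δλ/2) = 0.066874.
c = 2·atan2(√a, √(1−a)) = 0.52315 rad → d = 6371·c ≈ 3332.96 km.

3333 km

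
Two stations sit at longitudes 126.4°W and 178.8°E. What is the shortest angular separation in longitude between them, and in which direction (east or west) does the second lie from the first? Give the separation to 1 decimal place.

Raw difference: 178.8 − -126.4 = 305.2°.
Normalise into (−180°, 180°]: 305.2° − 360° = -54.8°.
Negative ⇒ the second point lies to the west; separation 54.8°.

54.8° west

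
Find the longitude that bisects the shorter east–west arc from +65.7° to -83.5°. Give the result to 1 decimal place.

Signed shortest Δλ from +65.7° to -83.5° is -149.2°.
Midpoint longitude = +65.7° + (-149.2°)/2 = +65.7° − 74.6° = -8.9°.

-8.9°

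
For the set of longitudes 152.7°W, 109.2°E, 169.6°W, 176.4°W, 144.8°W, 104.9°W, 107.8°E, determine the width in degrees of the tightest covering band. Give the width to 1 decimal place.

Sort the longitudes: -176.4°, -169.6°, -152.7°, -144.8°, -104.9°, +107.8°, +109.2°.
Eastward gaps between consecutive values (wrapping around): 6.8°, 16.9°, 7.9°, 39.9°, 212.7°, 1.4°, 74.4°.
Largest gap = 212.7° ⇒ minimal covering band is its complement: 360° − 212.7° = 147.3°.
Band runs from +107.8° eastward to -104.9°, crossing the antimeridian.

147.3°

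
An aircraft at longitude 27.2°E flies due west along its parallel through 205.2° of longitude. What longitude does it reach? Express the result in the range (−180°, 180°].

178.0°W

Start at +27.2°; shift −205.2° → -178.0°.
-178.0° already lies in (−180°, 180°].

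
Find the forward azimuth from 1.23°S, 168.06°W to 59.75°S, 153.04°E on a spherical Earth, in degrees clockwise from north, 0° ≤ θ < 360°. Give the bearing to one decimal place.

Δλ = 153.04 − -168.06 = 321.10°; wrapped into (−180°, 180°]: -38.90°.
θ = atan2( sin Δλ · cos φ₂ , cos φ₁ · sin φ₂ − sin φ₁ · cos φ₂ · cos Δλ )
  = atan2(-0.31635, -0.85522) = -159.700° → normalised to [0°, 360°): 200.300°.

200.3°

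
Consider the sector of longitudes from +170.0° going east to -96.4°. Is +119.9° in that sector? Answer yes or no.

Band width going east from +170.0° to -96.4°: ((-96.4 − 170.0) mod 360) = 93.6°.
Offset of +119.9° east of the west edge: ((119.9 − 170.0) mod 360) = 309.9°.
309.9° > 93.6° ⇒ outside.

No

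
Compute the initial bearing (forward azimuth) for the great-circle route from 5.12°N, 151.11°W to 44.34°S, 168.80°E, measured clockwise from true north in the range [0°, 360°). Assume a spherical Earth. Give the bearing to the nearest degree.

212°

Δλ = 168.80 − -151.11 = 319.91°; wrapped into (−180°, 180°]: -40.09°.
θ = atan2( sin Δλ · cos φ₂ , cos φ₁ · sin φ₂ − sin φ₁ · cos φ₂ · cos Δλ )
  = atan2(-0.46058, -0.74496) = -148.273° → normalised to [0°, 360°): 211.727°.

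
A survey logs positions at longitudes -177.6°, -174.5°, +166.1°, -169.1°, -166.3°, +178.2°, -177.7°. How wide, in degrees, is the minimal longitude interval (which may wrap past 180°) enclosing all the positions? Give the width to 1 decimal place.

27.6°

Sort the longitudes: -177.7°, -177.6°, -174.5°, -169.1°, -166.3°, +166.1°, +178.2°.
Eastward gaps between consecutive values (wrapping around): 0.1°, 3.1°, 5.4°, 2.8°, 332.4°, 12.1°, 4.1°.
Largest gap = 332.4° ⇒ minimal covering band is its complement: 360° − 332.4° = 27.6°.
Band runs from +166.1° eastward to -166.3°, crossing the antimeridian.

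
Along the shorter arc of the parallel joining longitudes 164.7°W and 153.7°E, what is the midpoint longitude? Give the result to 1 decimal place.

Signed shortest Δλ from -164.7° to +153.7° is -41.6°.
Midpoint longitude = -164.7° + (-41.6°)/2 = -164.7° − 20.8° = -185.5°.
Normalise into (−180°, 180°]: +174.5°.
(The naïve average (-164.7 + +153.7)/2 = -5.5° is on the wrong side of the globe.)

174.5°E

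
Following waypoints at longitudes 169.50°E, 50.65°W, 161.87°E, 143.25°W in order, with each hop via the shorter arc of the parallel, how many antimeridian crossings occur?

Leg 1: +169.50° → -50.65°, shortest Δλ = 139.85° (east) — crosses 180°.
Leg 2: -50.65° → +161.87°, shortest Δλ = -147.48° (west) — crosses 180°.
Leg 3: +161.87° → -143.25°, shortest Δλ = 54.88° (east) — crosses 180°.
Total crossings: 3.

3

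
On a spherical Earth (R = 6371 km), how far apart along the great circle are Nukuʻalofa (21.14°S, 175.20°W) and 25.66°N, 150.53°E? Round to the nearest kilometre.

6384 km

Δλ = 150.53 − -175.20 = 325.73°; wrapped into (−180°, 180°]: -34.27°.
Δφ = 25.66 − -21.14 = 46.80°.
a = sin²(Δφ/2) + cos φ₁ · cos φ₂ · sin²(Δλ/2) = 0.230704.
c = 2·atan2(√a, √(1−a)) = 1.00203 rad → d = 6371·c ≈ 6383.94 km.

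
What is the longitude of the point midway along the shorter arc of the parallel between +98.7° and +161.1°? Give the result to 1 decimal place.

+129.9°

Signed shortest Δλ from +98.7° to +161.1° is +62.4°.
Midpoint longitude = +98.7° + (+62.4°)/2 = +98.7° + 31.2° = +129.9°.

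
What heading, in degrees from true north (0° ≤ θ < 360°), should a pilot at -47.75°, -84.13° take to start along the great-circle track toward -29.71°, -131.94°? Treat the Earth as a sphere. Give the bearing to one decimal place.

Δλ = -131.94 − -84.13 = -47.81°.
θ = atan2( sin Δλ · cos φ₂ , cos φ₁ · sin φ₂ − sin φ₁ · cos φ₂ · cos Δλ )
  = atan2(-0.64352, 0.09854) = -81.294° → normalised to [0°, 360°): 278.706°.

278.7°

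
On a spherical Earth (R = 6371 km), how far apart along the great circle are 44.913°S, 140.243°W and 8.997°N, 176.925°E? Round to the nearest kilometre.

7368 km

Δλ = 176.925 − -140.243 = 317.168°; wrapped into (−180°, 180°]: -42.832°.
Δφ = 8.997 − -44.913 = 53.910°.
a = sin²(Δφ/2) + cos φ₁ · cos φ₂ · sin²(Δλ/2) = 0.298729.
c = 2·atan2(√a, √(1−a)) = 1.15650 rad → d = 6371·c ≈ 7368.08 km.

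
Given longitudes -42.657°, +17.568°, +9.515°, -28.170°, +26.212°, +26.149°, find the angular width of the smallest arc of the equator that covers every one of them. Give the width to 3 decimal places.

Sort the longitudes: -42.657°, -28.170°, +9.515°, +17.568°, +26.149°, +26.212°.
Eastward gaps between consecutive values (wrapping around): 14.487°, 37.685°, 8.053°, 8.581°, 0.063°, 291.131°.
Largest gap = 291.131° ⇒ minimal covering band is its complement: 360° − 291.131° = 68.869°.
Band runs from -42.657° eastward to +26.212°.

68.869°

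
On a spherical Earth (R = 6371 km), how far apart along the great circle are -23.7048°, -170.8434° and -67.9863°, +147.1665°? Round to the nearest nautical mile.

Δλ = 147.1665 − -170.8434 = 318.0099°; wrapped into (−180°, 180°]: -41.9901°.
Δφ = -67.9863 − -23.7048 = -44.2815°.
a = sin²(Δφ/2) + cos φ₁ · cos φ₂ · sin²(Δλ/2) = 0.186098.
c = 2·atan2(√a, √(1−a)) = 0.89207 rad → d = 6371·c ≈ 5683.36 km ≈ 3068.77 nmi.

3069 nmi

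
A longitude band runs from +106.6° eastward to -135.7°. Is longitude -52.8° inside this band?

No

Band width going east from +106.6° to -135.7°: ((-135.7 − 106.6) mod 360) = 117.7°.
Offset of -52.8° east of the west edge: ((-52.8 − 106.6) mod 360) = 200.6°.
200.6° > 117.7° ⇒ outside.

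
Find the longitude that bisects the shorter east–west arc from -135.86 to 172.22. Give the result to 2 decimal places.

-161.82°

Signed shortest Δλ from -135.86° to +172.22° is -51.92°.
Midpoint longitude = -135.86° + (-51.92°)/2 = -135.86° − 25.96° = -161.82°.
(The naïve average (-135.86 + +172.22)/2 = 18.18° is on the wrong side of the globe.)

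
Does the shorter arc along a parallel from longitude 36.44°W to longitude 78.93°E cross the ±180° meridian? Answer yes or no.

Signed shortest Δλ = ((78.93 − -36.44 + 180) mod 360) − 180 = 115.37°.
Going east by 115.37° from -36.44° reaches +78.93° without touching 180°.

No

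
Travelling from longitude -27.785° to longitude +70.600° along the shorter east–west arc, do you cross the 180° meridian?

No

Signed shortest Δλ = ((70.600 − -27.785 + 180) mod 360) − 180 = 98.385°.
Going east by 98.385° from -27.785° reaches +70.600° without touching 180°.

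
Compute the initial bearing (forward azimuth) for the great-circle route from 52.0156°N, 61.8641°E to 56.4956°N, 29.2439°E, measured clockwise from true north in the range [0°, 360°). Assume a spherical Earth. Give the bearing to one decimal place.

Δλ = 29.2439 − 61.8641 = -32.6202°.
θ = atan2( sin Δλ · cos φ₂ , cos φ₁ · sin φ₂ − sin φ₁ · cos φ₂ · cos Δλ )
  = atan2(-0.29757, 0.14674) = -63.751° → normalised to [0°, 360°): 296.249°.

296.2°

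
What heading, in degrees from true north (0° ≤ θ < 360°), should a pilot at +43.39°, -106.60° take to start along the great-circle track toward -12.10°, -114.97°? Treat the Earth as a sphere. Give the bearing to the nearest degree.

Δλ = -114.97 − -106.60 = -8.37°.
θ = atan2( sin Δλ · cos φ₂ , cos φ₁ · sin φ₂ − sin φ₁ · cos φ₂ · cos Δλ )
  = atan2(-0.14233, -0.81687) = -170.116° → normalised to [0°, 360°): 189.884°.

190°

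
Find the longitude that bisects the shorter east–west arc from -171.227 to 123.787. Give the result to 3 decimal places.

+156.280°

Signed shortest Δλ from -171.227° to +123.787° is -64.986°.
Midpoint longitude = -171.227° + (-64.986°)/2 = -171.227° − 32.493° = -203.720°.
Normalise into (−180°, 180°]: +156.280°.
(The naïve average (-171.227 + +123.787)/2 = -23.72° is on the wrong side of the globe.)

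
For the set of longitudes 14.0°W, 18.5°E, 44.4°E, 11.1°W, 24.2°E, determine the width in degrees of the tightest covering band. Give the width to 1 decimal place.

Sort the longitudes: -14.0°, -11.1°, +18.5°, +24.2°, +44.4°.
Eastward gaps between consecutive values (wrapping around): 2.9°, 29.6°, 5.7°, 20.2°, 301.6°.
Largest gap = 301.6° ⇒ minimal covering band is its complement: 360° − 301.6° = 58.4°.
Band runs from -14.0° eastward to +44.4°.

58.4°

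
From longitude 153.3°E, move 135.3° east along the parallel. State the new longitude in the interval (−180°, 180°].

Start at +153.3°; shift +135.3° → +288.6°.
+288.6° lies outside (−180°, 180°]; subtract 360° → -71.4°.

71.4°W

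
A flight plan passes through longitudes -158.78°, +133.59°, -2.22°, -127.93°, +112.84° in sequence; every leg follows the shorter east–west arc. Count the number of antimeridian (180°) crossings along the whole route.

Leg 1: -158.78° → +133.59°, shortest Δλ = -67.63° (west) — crosses 180°.
Leg 2: +133.59° → -2.22°, shortest Δλ = -135.81° (west) — does not cross 180°.
Leg 3: -2.22° → -127.93°, shortest Δλ = -125.71° (west) — does not cross 180°.
Leg 4: -127.93° → +112.84°, shortest Δλ = -119.23° (west) — crosses 180°.
Total crossings: 2.

2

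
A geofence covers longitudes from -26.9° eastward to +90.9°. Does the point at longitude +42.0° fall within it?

Yes

Band width going east from -26.9° to +90.9°: ((90.9 − -26.9) mod 360) = 117.8°.
Offset of +42.0° east of the west edge: ((42.0 − -26.9) mod 360) = 68.9°.
68.9° ≤ 117.8° ⇒ inside.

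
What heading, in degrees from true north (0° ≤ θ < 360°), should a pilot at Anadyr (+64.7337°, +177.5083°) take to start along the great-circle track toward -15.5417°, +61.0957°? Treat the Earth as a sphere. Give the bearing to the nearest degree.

Δλ = 61.0957 − 177.5083 = -116.4126°.
θ = atan2( sin Δλ · cos φ₂ , cos φ₁ · sin φ₂ − sin φ₁ · cos φ₂ · cos Δλ )
  = atan2(-0.86287, 0.27320) = -72.431° → normalised to [0°, 360°): 287.569°.

288°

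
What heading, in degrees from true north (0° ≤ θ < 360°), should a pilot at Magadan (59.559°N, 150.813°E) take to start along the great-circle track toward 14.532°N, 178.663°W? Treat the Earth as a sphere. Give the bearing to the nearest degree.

Δλ = -178.663 − 150.813 = -329.476°; wrapped into (−180°, 180°]: 30.524°.
θ = atan2( sin Δλ · cos φ₂ , cos φ₁ · sin φ₂ − sin φ₁ · cos φ₂ · cos Δλ )
  = atan2(0.49165, -0.59178) = 140.280° → normalised to [0°, 360°): 140.280°.

140°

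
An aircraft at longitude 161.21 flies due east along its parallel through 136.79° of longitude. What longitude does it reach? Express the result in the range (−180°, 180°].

-62.00°

Start at +161.21°; shift +136.79° → +298.00°.
+298.00° lies outside (−180°, 180°]; subtract 360° → -62.00°.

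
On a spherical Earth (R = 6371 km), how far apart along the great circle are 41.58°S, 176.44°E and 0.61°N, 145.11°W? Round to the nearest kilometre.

6076 km

Δλ = -145.11 − 176.44 = -321.55°; wrapped into (−180°, 180°]: 38.45°.
Δφ = 0.61 − -41.58 = 42.19°.
a = sin²(Δφ/2) + cos φ₁ · cos φ₂ · sin²(Δλ/2) = 0.210639.
c = 2·atan2(√a, √(1−a)) = 0.95364 rad → d = 6371·c ≈ 6075.62 km.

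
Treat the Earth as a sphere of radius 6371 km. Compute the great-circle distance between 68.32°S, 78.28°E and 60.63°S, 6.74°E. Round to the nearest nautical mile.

1793 nmi

Δλ = 6.74 − 78.28 = -71.54°.
Δφ = -60.63 − -68.32 = 7.69°.
a = sin²(Δφ/2) + cos φ₁ · cos φ₂ · sin²(Δλ/2) = 0.066403.
c = 2·atan2(√a, √(1−a)) = 0.52126 rad → d = 6371·c ≈ 3320.92 km ≈ 1793.16 nmi.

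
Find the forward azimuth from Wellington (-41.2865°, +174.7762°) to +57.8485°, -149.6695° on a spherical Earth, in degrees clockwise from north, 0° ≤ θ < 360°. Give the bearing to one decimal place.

Δλ = -149.6695 − 174.7762 = -324.4457°; wrapped into (−180°, 180°]: 35.5543°.
θ = atan2( sin Δλ · cos φ₂ , cos φ₁ · sin φ₂ − sin φ₁ · cos φ₂ · cos Δλ )
  = atan2(0.30944, 0.92185) = 18.555° → normalised to [0°, 360°): 18.555°.

18.6°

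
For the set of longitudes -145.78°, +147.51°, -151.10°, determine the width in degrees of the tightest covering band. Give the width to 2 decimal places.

66.71°

Sort the longitudes: -151.10°, -145.78°, +147.51°.
Eastward gaps between consecutive values (wrapping around): 5.32°, 293.29°, 61.39°.
Largest gap = 293.29° ⇒ minimal covering band is its complement: 360° − 293.29° = 66.71°.
Band runs from +147.51° eastward to -145.78°, crossing the antimeridian.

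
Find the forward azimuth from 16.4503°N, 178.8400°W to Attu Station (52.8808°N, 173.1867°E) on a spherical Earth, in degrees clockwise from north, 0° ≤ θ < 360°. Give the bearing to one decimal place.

352.0°

Δλ = 173.1867 − -178.8400 = 352.0267°; wrapped into (−180°, 180°]: -7.9733°.
θ = atan2( sin Δλ · cos φ₂ , cos φ₁ · sin φ₂ − sin φ₁ · cos φ₂ · cos Δλ )
  = atan2(-0.08371, 0.59550) = -8.002° → normalised to [0°, 360°): 351.998°.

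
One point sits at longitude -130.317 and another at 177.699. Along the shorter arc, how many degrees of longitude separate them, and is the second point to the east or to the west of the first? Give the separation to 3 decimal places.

Raw difference: 177.699 − -130.317 = 308.016°.
Normalise into (−180°, 180°]: 308.016° − 360° = -51.984°.
Negative ⇒ the second point lies to the west; separation 51.984°.

51.984° west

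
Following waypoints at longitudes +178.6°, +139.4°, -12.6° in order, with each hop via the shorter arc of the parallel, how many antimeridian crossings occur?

0

Leg 1: +178.6° → +139.4°, shortest Δλ = -39.2° (west) — does not cross 180°.
Leg 2: +139.4° → -12.6°, shortest Δλ = -152.0° (west) — does not cross 180°.
Total crossings: 0.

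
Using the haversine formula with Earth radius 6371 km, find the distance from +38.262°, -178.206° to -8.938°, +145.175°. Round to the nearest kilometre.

6476 km

Δλ = 145.175 − -178.206 = 323.381°; wrapped into (−180°, 180°]: -36.619°.
Δφ = -8.938 − 38.262 = -47.200°.
a = sin²(Δφ/2) + cos φ₁ · cos φ₂ · sin²(Δλ/2) = 0.236829.
c = 2·atan2(√a, √(1−a)) = 1.01650 rad → d = 6371·c ≈ 6476.14 km.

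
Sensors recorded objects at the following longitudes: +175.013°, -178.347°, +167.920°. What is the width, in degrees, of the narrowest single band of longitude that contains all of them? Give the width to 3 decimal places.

13.733°

Sort the longitudes: -178.347°, +167.920°, +175.013°.
Eastward gaps between consecutive values (wrapping around): 346.267°, 7.093°, 6.640°.
Largest gap = 346.267° ⇒ minimal covering band is its complement: 360° − 346.267° = 13.733°.
Band runs from +167.920° eastward to -178.347°, crossing the antimeridian.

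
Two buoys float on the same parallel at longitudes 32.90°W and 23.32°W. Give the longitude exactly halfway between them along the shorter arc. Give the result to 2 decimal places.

Signed shortest Δλ from -32.90° to -23.32° is +9.58°.
Midpoint longitude = -32.90° + (+9.58°)/2 = -32.90° + 4.79° = -28.11°.

28.11°W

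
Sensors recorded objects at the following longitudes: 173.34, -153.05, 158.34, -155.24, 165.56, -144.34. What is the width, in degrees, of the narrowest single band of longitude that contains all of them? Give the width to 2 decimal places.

57.32°

Sort the longitudes: -155.24°, -153.05°, -144.34°, +158.34°, +165.56°, +173.34°.
Eastward gaps between consecutive values (wrapping around): 2.19°, 8.71°, 302.68°, 7.22°, 7.78°, 31.42°.
Largest gap = 302.68° ⇒ minimal covering band is its complement: 360° − 302.68° = 57.32°.
Band runs from +158.34° eastward to -144.34°, crossing the antimeridian.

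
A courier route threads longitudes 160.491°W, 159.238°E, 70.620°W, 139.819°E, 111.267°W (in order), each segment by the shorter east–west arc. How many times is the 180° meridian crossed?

4

Leg 1: -160.491° → +159.238°, shortest Δλ = -40.271° (west) — crosses 180°.
Leg 2: +159.238° → -70.620°, shortest Δλ = 130.142° (east) — crosses 180°.
Leg 3: -70.620° → +139.819°, shortest Δλ = -149.561° (west) — crosses 180°.
Leg 4: +139.819° → -111.267°, shortest Δλ = 108.914° (east) — crosses 180°.
Total crossings: 4.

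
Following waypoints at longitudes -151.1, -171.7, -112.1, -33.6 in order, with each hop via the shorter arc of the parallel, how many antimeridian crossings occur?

0

Leg 1: -151.1° → -171.7°, shortest Δλ = -20.6° (west) — does not cross 180°.
Leg 2: -171.7° → -112.1°, shortest Δλ = 59.6° (east) — does not cross 180°.
Leg 3: -112.1° → -33.6°, shortest Δλ = 78.5° (east) — does not cross 180°.
Total crossings: 0.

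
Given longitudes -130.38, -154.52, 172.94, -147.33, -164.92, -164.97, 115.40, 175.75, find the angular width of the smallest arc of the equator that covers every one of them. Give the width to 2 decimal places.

Sort the longitudes: -164.97°, -164.92°, -154.52°, -147.33°, -130.38°, +115.40°, +172.94°, +175.75°.
Eastward gaps between consecutive values (wrapping around): 0.05°, 10.40°, 7.19°, 16.95°, 245.78°, 57.54°, 2.81°, 19.28°.
Largest gap = 245.78° ⇒ minimal covering band is its complement: 360° − 245.78° = 114.22°.
Band runs from +115.40° eastward to -130.38°, crossing the antimeridian.

114.22°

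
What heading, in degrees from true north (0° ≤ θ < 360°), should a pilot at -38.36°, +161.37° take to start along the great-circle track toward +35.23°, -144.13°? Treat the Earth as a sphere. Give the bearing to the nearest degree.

Δλ = -144.13 − 161.37 = -305.50°; wrapped into (−180°, 180°]: 54.50°.
θ = atan2( sin Δλ · cos φ₂ , cos φ₁ · sin φ₂ − sin φ₁ · cos φ₂ · cos Δλ )
  = atan2(0.66500, 0.74671) = 41.688° → normalised to [0°, 360°): 41.688°.

42°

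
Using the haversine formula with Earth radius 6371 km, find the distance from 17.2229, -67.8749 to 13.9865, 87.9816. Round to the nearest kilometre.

15649 km

Δλ = 87.9816 − -67.8749 = 155.8565°.
Δφ = 13.9865 − 17.2229 = -3.2364°.
a = sin²(Δφ/2) + cos φ₁ · cos φ₂ · sin²(Δλ/2) = 0.887101.
c = 2·atan2(√a, √(1−a)) = 2.45625 rad → d = 6371·c ≈ 15648.77 km.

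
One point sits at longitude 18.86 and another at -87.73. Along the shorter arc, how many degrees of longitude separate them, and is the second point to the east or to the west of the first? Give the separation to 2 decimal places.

Raw difference: -87.73 − 18.86 = -106.59°.
Normalise into (−180°, 180°]: -106.59° stays -106.59°.
Negative ⇒ the second point lies to the west; separation 106.59°.

106.59° west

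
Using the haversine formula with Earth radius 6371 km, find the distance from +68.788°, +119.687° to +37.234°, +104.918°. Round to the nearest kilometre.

Δλ = 104.918 − 119.687 = -14.769°.
Δφ = 37.234 − 68.788 = -31.554°.
a = sin²(Δφ/2) + cos φ₁ · cos φ₂ · sin²(Δλ/2) = 0.078685.
c = 2·atan2(√a, √(1−a)) = 0.56865 rad → d = 6371·c ≈ 3622.85 km.

3623 km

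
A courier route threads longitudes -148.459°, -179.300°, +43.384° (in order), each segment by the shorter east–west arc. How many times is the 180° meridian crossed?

Leg 1: -148.459° → -179.300°, shortest Δλ = -30.841° (west) — does not cross 180°.
Leg 2: -179.300° → +43.384°, shortest Δλ = -137.316° (west) — crosses 180°.
Total crossings: 1.

1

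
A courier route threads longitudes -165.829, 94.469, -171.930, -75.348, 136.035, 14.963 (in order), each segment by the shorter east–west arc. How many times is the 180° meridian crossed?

3

Leg 1: -165.829° → +94.469°, shortest Δλ = -99.702° (west) — crosses 180°.
Leg 2: +94.469° → -171.930°, shortest Δλ = 93.601° (east) — crosses 180°.
Leg 3: -171.930° → -75.348°, shortest Δλ = 96.582° (east) — does not cross 180°.
Leg 4: -75.348° → +136.035°, shortest Δλ = -148.617° (west) — crosses 180°.
Leg 5: +136.035° → +14.963°, shortest Δλ = -121.072° (west) — does not cross 180°.
Total crossings: 3.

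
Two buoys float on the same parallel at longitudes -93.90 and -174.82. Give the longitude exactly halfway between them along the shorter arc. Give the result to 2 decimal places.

Signed shortest Δλ from -93.90° to -174.82° is -80.92°.
Midpoint longitude = -93.90° + (-80.92°)/2 = -93.90° − 40.46° = -134.36°.

-134.36°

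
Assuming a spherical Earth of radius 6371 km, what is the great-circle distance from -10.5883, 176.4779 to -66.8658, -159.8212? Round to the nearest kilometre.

6504 km

Δλ = -159.8212 − 176.4779 = -336.2991°; wrapped into (−180°, 180°]: 23.7009°.
Δφ = -66.8658 − -10.5883 = -56.2775°.
a = sin²(Δφ/2) + cos φ₁ · cos φ₂ · sin²(Δλ/2) = 0.238701.
c = 2·atan2(√a, √(1−a)) = 1.02090 rad → d = 6371·c ≈ 6504.16 km.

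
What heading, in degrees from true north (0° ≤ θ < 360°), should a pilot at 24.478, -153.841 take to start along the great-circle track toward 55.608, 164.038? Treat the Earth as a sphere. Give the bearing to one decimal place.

Δλ = 164.038 − -153.841 = 317.879°; wrapped into (−180°, 180°]: -42.121°.
θ = atan2( sin Δλ · cos φ₂ , cos φ₁ · sin φ₂ − sin φ₁ · cos φ₂ · cos Δλ )
  = atan2(-0.37885, 0.57743) = -33.269° → normalised to [0°, 360°): 326.731°.

326.7°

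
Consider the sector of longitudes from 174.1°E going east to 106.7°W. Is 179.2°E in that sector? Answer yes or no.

Band width going east from +174.1° to -106.7°: ((-106.7 − 174.1) mod 360) = 79.2°.
Offset of +179.2° east of the west edge: ((179.2 − 174.1) mod 360) = 5.1°.
5.1° ≤ 79.2° ⇒ inside.

Yes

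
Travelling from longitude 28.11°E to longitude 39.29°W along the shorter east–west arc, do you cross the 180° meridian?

Signed shortest Δλ = ((-39.29 − 28.11 + 180) mod 360) − 180 = -67.4°.
Going west by 67.4° from +28.11° reaches -39.29° without touching 180°.

No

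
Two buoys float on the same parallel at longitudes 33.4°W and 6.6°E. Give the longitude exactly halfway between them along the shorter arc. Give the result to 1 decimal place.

Signed shortest Δλ from -33.4° to +6.6° is +40.0°.
Midpoint longitude = -33.4° + (+40.0°)/2 = -33.4° + 20.0° = -13.4°.

13.4°W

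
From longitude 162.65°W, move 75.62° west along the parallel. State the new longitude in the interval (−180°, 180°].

121.73°E

Start at -162.65°; shift −75.62° → -238.27°.
-238.27° lies outside (−180°, 180°]; add 360° → +121.73°.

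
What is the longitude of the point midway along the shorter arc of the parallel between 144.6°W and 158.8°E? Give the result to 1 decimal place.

172.9°W

Signed shortest Δλ from -144.6° to +158.8° is -56.6°.
Midpoint longitude = -144.6° + (-56.6°)/2 = -144.6° − 28.3° = -172.9°.
(The naïve average (-144.6 + +158.8)/2 = 7.1° is on the wrong side of the globe.)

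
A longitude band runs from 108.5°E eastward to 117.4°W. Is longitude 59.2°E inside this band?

Band width going east from +108.5° to -117.4°: ((-117.4 − 108.5) mod 360) = 134.1°.
Offset of +59.2° east of the west edge: ((59.2 − 108.5) mod 360) = 310.7°.
310.7° > 134.1° ⇒ outside.

No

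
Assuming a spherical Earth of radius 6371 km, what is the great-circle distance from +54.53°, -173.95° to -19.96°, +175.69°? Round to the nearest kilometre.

Δλ = 175.69 − -173.95 = 349.64°; wrapped into (−180°, 180°]: -10.36°.
Δφ = -19.96 − 54.53 = -74.49°.
a = sin²(Δφ/2) + cos φ₁ · cos φ₂ · sin²(Δλ/2) = 0.370743.
c = 2·atan2(√a, √(1−a)) = 1.30931 rad → d = 6371·c ≈ 8341.63 km.

8342 km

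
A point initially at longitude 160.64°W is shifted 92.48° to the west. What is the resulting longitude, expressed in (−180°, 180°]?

Start at -160.64°; shift −92.48° → -253.12°.
-253.12° lies outside (−180°, 180°]; add 360° → +106.88°.

106.88°E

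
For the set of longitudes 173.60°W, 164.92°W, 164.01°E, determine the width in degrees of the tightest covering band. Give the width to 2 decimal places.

Sort the longitudes: -173.60°, -164.92°, +164.01°.
Eastward gaps between consecutive values (wrapping around): 8.68°, 328.93°, 22.39°.
Largest gap = 328.93° ⇒ minimal covering band is its complement: 360° − 328.93° = 31.07°.
Band runs from +164.01° eastward to -164.92°, crossing the antimeridian.

31.07°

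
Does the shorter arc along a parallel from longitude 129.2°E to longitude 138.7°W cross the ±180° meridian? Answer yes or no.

Naïve |-138.7 − 129.2| = 267.9° > 180°, so the shorter arc goes the other way round — across 180°.
Signed shortest Δλ = ((-138.7 − 129.2 + 180) mod 360) − 180 = 92.1°.
Going east by 92.1° from +129.2° passes through 180° before reaching -138.7°.

Yes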